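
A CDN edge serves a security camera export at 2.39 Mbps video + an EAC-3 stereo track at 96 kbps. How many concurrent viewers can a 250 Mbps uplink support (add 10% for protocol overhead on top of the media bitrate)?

91

Audio: 96 kbps = 0.096 Mbps.
Per-viewer media rate: 2.486 Mbps.
On the wire with 10% overhead: 2.735 Mbps.
250 Mbps = 250.0 Mbps; 250.0 / 2.735 = 91.42 → 91 viewers.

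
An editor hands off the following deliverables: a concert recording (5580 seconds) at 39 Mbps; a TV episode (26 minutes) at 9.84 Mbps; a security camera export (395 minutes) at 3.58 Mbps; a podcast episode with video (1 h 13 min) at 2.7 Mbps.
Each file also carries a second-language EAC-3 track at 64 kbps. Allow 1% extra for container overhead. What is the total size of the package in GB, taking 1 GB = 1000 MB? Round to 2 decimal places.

Audio: 64 kbps = 0.064 Mbps.
concert recording: 39.064 Mbps × 5580 s × 1.01 = 220156.9 Mb
TV episode: 9.904 Mbps × 1560 s × 1.01 = 15604.7 Mb
security camera export: 3.644 Mbps × 23700 s × 1.01 = 87226.4 Mb
podcast episode with video: 2.764 Mbps × 4380 s × 1.01 = 12227.4 Mb
Total: 335215.4 Mb = 41901.9 MB.
= 41.90 GB.

41.90 GB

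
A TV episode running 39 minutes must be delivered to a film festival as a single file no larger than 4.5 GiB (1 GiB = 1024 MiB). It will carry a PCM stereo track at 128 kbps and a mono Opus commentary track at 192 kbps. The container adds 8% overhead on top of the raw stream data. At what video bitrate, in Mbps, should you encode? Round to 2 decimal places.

14.98 Mbps

Budget: 4.5 GiB = 38654.7 Mb.
Stream payload after overhead: 38654.7 / 1.08 = 35791.4 Mb.
39 min = 2340 s
Total bitrate budget: 35791.4 Mb / 2340 s = 15.295 Mbps.
Audio total: 128 + 192 = 320 kbps = 0.320 Mbps.
Video: 15.295 − 0.320 = 14.975 Mbps.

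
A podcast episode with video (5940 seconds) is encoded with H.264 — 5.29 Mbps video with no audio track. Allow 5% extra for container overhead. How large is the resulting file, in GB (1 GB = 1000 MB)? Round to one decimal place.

Total bitrate: 5.29 Mbps.
Stream data: 5.290 Mbps × 5940 s = 31422.6 Mb.
With 5% container overhead: ×1.05.
32,994 Mb ÷ 8 = 4,124 MB → 4.124 GB.

4.1 GB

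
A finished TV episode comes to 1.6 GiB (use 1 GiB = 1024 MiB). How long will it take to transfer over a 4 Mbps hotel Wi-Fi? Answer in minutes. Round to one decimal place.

File: 1.6 GiB = 13743.9 Mb.
At 4 Mbps: 13743.9 / 4 = 3436.0 s ≈ 57.3 minutes.

57.3 minutes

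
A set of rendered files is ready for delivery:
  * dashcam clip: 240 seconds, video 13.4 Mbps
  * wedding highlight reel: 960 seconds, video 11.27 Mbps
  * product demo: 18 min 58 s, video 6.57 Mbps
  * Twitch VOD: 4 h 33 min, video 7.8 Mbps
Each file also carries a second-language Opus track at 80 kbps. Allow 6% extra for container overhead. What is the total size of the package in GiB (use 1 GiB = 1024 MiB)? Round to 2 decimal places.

18.61 GiB

Audio: 80 kbps = 0.080 Mbps.
dashcam clip: 13.480 Mbps × 240 s × 1.06 = 3429.3 Mb
wedding highlight reel: 11.350 Mbps × 960 s × 1.06 = 11549.8 Mb
product demo: 6.650 Mbps × 1138 s × 1.06 = 8021.8 Mb
Twitch VOD: 7.880 Mbps × 16380 s × 1.06 = 136818.9 Mb
Total: 159819.7 Mb = 19977.5 MB.
= 18.61 GiB.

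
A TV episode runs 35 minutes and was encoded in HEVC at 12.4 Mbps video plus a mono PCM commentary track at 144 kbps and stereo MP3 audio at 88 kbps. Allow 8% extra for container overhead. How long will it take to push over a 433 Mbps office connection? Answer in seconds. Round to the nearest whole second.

35 min = 2100 s
Audio total: 144 + 88 = 232 kbps = 0.232 Mbps.
Total bitrate: 12.632 Mbps.
File: 12.632 Mbps × 2100 s = 26527.2 Mb.
With 8% container overhead: ×1.08. → 28649.4 Mb.
At 433 Mbps: 28649.4 / 433 = 66.2 s ≈ 66.2 seconds.

66 seconds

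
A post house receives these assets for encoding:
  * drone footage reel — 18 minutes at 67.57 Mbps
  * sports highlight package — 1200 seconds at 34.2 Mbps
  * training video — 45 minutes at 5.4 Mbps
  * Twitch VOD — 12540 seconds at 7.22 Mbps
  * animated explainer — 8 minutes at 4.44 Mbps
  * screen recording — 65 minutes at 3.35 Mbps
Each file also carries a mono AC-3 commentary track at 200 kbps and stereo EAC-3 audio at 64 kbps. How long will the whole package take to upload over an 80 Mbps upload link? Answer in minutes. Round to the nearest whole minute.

Audio total: 200 + 64 = 264 kbps = 0.264 Mbps.
drone footage reel: 67.834 Mbps × 1080 s = 73260.7 Mb
sports highlight package: 34.464 Mbps × 1200 s = 41356.8 Mb
training video: 5.664 Mbps × 2700 s = 15292.8 Mb
Twitch VOD: 7.484 Mbps × 12540 s = 93849.4 Mb
animated explainer: 4.704 Mbps × 480 s = 2257.9 Mb
screen recording: 3.614 Mbps × 3900 s = 14094.6 Mb
Total: 240112.2 Mb = 30014.0 MB.
At 80 Mbps: 240112.2 / 80 = 3001 s ≈ 50 minutes.

50 minutes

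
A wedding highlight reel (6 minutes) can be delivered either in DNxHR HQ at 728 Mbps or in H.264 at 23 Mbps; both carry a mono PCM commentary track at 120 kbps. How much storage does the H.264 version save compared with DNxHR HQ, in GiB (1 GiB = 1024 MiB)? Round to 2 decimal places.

6 min = 360 s
Audio: 120 kbps = 0.120 Mbps.
DNxHR HQ: 728.120 Mbps × 360 s = 262123.2 Mb = 30.515 GiB.
H.264: 23.120 Mbps × 360 s = 8323.2 Mb = 0.969 GiB.
Saving: 30.515 − 0.969 = 29.546 GiB.

29.55 GiB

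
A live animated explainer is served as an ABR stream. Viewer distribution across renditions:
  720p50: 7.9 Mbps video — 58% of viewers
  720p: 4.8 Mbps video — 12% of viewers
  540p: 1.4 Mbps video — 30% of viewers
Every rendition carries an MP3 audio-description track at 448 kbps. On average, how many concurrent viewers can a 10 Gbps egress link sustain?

Audio: 448 kbps = 0.448 Mbps.
Average per-viewer bitrate: 0.58×8.348 + 0.12×5.248 + 0.30×1.848 = 6.026 Mbps.
10 Gbps = 10,000 Mbps; 10,000 / 6.026 = 1659.48 → 1659.

1659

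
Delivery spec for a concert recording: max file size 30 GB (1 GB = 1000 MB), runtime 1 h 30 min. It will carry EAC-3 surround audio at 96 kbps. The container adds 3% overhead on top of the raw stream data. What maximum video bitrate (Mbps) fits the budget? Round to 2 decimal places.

43.05 Mbps

Budget: 30 GB = 240000.0 Mb.
Stream payload after overhead: 240000.0 / 1.03 = 233009.7 Mb.
1 h 30 min = 90 min = 5400 s
Total bitrate budget: 233009.7 Mb / 5400 s = 43.150 Mbps.
Audio: 96 kbps = 0.096 Mbps.
Video: 43.150 − 0.096 = 43.054 Mbps.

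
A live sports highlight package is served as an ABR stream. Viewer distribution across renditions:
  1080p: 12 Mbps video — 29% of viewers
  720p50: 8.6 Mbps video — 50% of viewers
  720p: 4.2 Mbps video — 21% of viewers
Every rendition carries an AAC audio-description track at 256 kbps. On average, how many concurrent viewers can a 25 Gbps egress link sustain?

Audio: 256 kbps = 0.256 Mbps.
Average per-viewer bitrate: 0.29×12.256 + 0.50×8.856 + 0.21×4.456 = 8.918 Mbps.
25 Gbps = 25,000 Mbps; 25,000 / 8.918 = 2803.32 → 2803.

2803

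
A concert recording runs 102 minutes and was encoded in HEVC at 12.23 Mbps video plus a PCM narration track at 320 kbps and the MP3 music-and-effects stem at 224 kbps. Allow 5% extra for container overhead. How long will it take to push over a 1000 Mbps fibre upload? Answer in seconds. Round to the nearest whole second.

82 seconds

102 min = 6120 s
Audio total: 320 + 224 = 544 kbps = 0.544 Mbps.
Total bitrate: 12.774 Mbps.
File: 12.774 Mbps × 6120 s = 78176.9 Mb.
With 5% container overhead: ×1.05. → 82085.7 Mb.
At 1000 Mbps: 82085.7 / 1000 = 82.1 s ≈ 82.1 seconds.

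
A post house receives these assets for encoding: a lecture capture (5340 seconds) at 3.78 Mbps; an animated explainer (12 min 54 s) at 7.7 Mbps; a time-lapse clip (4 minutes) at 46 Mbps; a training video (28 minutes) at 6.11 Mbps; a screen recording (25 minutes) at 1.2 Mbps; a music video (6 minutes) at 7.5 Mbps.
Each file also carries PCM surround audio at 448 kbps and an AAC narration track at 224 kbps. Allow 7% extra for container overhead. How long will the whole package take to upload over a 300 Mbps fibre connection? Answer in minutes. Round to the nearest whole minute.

3 minutes

Audio total: 448 + 224 = 672 kbps = 0.672 Mbps.
lecture capture: 4.452 Mbps × 5340 s × 1.07 = 25437.8 Mb
animated explainer: 8.372 Mbps × 774 s × 1.07 = 6933.5 Mb
time-lapse clip: 46.672 Mbps × 240 s × 1.07 = 11985.4 Mb
training video: 6.782 Mbps × 1680 s × 1.07 = 12191.3 Mb
screen recording: 1.872 Mbps × 1500 s × 1.07 = 3004.6 Mb
music video: 8.172 Mbps × 360 s × 1.07 = 3147.9 Mb
Total: 62700.5 Mb = 7837.6 MB.
At 300 Mbps: 62700.5 / 300 = 209 s ≈ 3.48 minutes.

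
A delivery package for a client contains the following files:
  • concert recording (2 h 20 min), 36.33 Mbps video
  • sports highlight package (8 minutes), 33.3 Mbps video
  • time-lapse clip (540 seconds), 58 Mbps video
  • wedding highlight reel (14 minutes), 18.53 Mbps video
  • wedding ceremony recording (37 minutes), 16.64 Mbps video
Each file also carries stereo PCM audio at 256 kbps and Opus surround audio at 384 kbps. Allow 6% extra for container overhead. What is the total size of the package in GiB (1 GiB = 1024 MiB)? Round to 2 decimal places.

Audio total: 256 + 384 = 640 kbps = 0.640 Mbps.
concert recording: 36.970 Mbps × 8400 s × 1.06 = 329180.9 Mb
sports highlight package: 33.940 Mbps × 480 s × 1.06 = 17268.7 Mb
time-lapse clip: 58.640 Mbps × 540 s × 1.06 = 33565.5 Mb
wedding highlight reel: 19.170 Mbps × 840 s × 1.06 = 17069.0 Mb
wedding ceremony recording: 17.280 Mbps × 2220 s × 1.06 = 40663.3 Mb
Total: 437747.4 Mb = 54718.4 MB.
= 50.96 GiB.

50.96 GiB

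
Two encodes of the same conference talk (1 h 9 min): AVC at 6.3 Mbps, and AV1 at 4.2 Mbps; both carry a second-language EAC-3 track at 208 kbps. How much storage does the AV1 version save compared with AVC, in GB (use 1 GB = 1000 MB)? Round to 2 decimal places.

1 h 9 min = 69 min = 4140 s
Audio: 208 kbps = 0.208 Mbps.
AVC: 6.508 Mbps × 4140 s = 26943.1 Mb = 3.368 GB.
AV1: 4.408 Mbps × 4140 s = 18249.1 Mb = 2.281 GB.
Saving: 3.368 − 2.281 = 1.087 GB.

1.09 GB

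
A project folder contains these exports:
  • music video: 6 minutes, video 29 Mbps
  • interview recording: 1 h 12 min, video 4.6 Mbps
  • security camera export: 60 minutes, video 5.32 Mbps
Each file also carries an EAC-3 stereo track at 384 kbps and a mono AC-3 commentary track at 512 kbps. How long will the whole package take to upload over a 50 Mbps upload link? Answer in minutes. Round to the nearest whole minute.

Audio total: 384 + 512 = 896 kbps = 0.896 Mbps.
music video: 29.896 Mbps × 360 s = 10762.6 Mb
interview recording: 5.496 Mbps × 4320 s = 23742.7 Mb
security camera export: 6.216 Mbps × 3600 s = 22377.6 Mb
Total: 56882.9 Mb = 7110.4 MB.
At 50 Mbps: 56882.9 / 50 = 1138 s ≈ 19 minutes.

19 minutes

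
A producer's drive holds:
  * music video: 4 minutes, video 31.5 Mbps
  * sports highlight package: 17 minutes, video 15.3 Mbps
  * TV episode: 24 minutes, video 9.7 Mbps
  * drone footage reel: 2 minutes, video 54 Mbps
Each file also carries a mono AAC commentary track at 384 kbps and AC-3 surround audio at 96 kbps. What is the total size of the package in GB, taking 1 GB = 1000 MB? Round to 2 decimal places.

5.62 GB

Audio total: 384 + 96 = 480 kbps = 0.480 Mbps.
music video: 31.980 Mbps × 240 s = 7675.2 Mb
sports highlight package: 15.780 Mbps × 1020 s = 16095.6 Mb
TV episode: 10.180 Mbps × 1440 s = 14659.2 Mb
drone footage reel: 54.480 Mbps × 120 s = 6537.6 Mb
Total: 44967.6 Mb = 5620.9 MB.
= 5.621 GB.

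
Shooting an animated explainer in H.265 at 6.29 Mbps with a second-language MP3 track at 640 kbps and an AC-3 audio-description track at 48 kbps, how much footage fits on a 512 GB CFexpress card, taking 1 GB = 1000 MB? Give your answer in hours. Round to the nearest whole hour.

163 hours

Audio total: 640 + 48 = 688 kbps = 0.688 Mbps.
Total bitrate: 6.29 + 0.688 = 6.978 Mbps.
Capacity: 512 GB = 4,096,000 Mb.
Recording time: 4,096,000 / 6.978 = 586,988 s ≈ 163 hours.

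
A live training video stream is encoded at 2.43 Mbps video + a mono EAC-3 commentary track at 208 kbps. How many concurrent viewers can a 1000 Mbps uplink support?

Audio: 208 kbps = 0.208 Mbps.
Per-viewer media rate: 2.638 Mbps.
1000 Mbps = 1,000 Mbps; 1,000 / 2.638 = 379.08 → 379 viewers.

379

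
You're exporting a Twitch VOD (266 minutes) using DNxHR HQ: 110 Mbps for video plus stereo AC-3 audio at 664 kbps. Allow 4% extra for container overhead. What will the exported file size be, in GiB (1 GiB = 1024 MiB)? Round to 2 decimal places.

213.84 GiB

266 min = 15960 s
Audio: 664 kbps = 0.664 Mbps.
Total bitrate: 110 + 0.664 = 110.664 Mbps.
Stream data: 110.664 Mbps × 15960 s = 1766197.4 Mb.
With 4% container overhead: ×1.04.
1,836,845 Mb = 229,605,667,200 bytes ÷ 1,073,741,824 = 213.8 GiB.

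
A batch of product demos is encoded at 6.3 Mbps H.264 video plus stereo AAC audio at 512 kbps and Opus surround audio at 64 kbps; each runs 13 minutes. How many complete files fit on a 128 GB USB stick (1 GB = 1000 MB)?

13 min = 780 s
Audio total: 512 + 64 = 576 kbps = 0.576 Mbps.
Total bitrate: 6.876 Mbps.
Per item: 6.876 Mbps × 780 s = 5,363 Mb = 670.4 MB.
Capacity: 128 GB = 1,024,000 Mb; 190.93 items → 190 complete.

190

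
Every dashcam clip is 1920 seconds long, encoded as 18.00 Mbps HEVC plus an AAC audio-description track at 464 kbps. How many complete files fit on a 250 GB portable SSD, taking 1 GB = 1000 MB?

Audio: 464 kbps = 0.464 Mbps.
Total bitrate: 18.464 Mbps.
Per item: 18.464 Mbps × 1920 s = 35,451 Mb = 4,431 MB.
Capacity: 250 GB = 2,000,000 Mb; 56.42 items → 56 complete.

56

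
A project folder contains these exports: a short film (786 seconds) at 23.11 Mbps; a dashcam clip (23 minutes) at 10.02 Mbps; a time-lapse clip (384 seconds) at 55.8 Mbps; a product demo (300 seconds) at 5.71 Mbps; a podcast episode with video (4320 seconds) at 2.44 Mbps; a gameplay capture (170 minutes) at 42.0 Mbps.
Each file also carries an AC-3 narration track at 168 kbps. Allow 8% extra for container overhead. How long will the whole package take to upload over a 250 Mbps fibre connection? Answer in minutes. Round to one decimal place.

35.8 minutes

Audio: 168 kbps = 0.168 Mbps.
short film: 23.278 Mbps × 786 s × 1.08 = 19760.2 Mb
dashcam clip: 10.188 Mbps × 1380 s × 1.08 = 15184.2 Mb
time-lapse clip: 55.968 Mbps × 384 s × 1.08 = 23211.0 Mb
product demo: 5.878 Mbps × 300 s × 1.08 = 1904.5 Mb
podcast episode with video: 2.608 Mbps × 4320 s × 1.08 = 12167.9 Mb
gameplay capture: 42.168 Mbps × 10200 s × 1.08 = 464522.7 Mb
Total: 536750.5 Mb = 67093.8 MB.
At 250 Mbps: 536750.5 / 250 = 2147 s ≈ 35.8 minutes.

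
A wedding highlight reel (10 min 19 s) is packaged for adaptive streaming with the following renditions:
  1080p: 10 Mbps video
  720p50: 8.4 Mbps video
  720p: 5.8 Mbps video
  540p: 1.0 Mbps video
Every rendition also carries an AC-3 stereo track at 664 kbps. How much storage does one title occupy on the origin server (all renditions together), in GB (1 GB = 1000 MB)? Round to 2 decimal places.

2.16 GB

10 min 19 s = 619 s
Audio: 664 kbps = 0.664 Mbps.
Sum of rendition bitrates: (10+0.664) + (8.4+0.664) + (5.8+0.664) + (1.0+0.664) = 27.856 Mbps.
× 619 s = 17,243 Mb = 2,155 MB = 2.155 GB.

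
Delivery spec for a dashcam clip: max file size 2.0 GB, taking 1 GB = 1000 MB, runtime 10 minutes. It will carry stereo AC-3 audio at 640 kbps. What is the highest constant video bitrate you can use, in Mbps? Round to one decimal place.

Budget: 2.0 GB = 16000.0 Mb.
10 min = 600 s
Total bitrate budget: 16000.0 Mb / 600 s = 26.667 Mbps.
Audio: 640 kbps = 0.640 Mbps.
Video: 26.667 − 0.640 = 26.027 Mbps.

26.0 Mbps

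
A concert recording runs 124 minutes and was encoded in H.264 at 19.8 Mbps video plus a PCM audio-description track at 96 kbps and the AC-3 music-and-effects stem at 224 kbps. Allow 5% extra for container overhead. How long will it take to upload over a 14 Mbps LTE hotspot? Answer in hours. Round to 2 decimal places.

124 min = 7440 s
Audio total: 96 + 224 = 320 kbps = 0.320 Mbps.
Total bitrate: 20.120 Mbps.
File: 20.120 Mbps × 7440 s = 149692.8 Mb.
With 5% container overhead: ×1.05. → 157177.4 Mb.
At 14 Mbps: 157177.4 / 14 = 11227.0 s ≈ 3.12 hours.

3.12 hours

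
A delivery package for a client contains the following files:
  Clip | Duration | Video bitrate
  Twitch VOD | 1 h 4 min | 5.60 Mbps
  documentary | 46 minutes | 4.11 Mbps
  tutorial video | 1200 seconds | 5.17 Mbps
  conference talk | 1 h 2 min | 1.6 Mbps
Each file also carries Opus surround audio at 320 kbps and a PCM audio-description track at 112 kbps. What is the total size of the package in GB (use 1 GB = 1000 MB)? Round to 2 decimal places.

Audio total: 320 + 112 = 432 kbps = 0.432 Mbps.
Twitch VOD: 6.032 Mbps × 3840 s = 23162.9 Mb
documentary: 4.542 Mbps × 2760 s = 12535.9 Mb
tutorial video: 5.602 Mbps × 1200 s = 6722.4 Mb
conference talk: 2.032 Mbps × 3720 s = 7559.0 Mb
Total: 49980.2 Mb = 6247.5 MB.
= 6.248 GB.

6.25 GB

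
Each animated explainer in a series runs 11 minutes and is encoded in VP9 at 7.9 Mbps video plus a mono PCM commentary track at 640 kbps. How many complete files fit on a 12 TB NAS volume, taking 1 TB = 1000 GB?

17032

11 min = 660 s
Audio: 640 kbps = 0.640 Mbps.
Total bitrate: 8.540 Mbps.
Per item: 8.540 Mbps × 660 s = 5,636 Mb = 704.5 MB.
Capacity: 12 TB = 96,000,000 Mb; 17032.15 items → 17032 complete.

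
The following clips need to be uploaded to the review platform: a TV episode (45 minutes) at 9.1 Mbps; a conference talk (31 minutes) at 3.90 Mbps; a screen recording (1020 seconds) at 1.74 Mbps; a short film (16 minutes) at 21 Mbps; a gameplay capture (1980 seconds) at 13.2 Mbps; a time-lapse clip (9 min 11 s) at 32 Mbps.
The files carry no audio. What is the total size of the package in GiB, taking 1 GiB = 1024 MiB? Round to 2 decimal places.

11.35 GiB

TV episode: 9.100 Mbps × 2700 s = 24570.0 Mb
conference talk: 3.900 Mbps × 1860 s = 7254.0 Mb
screen recording: 1.740 Mbps × 1020 s = 1774.8 Mb
short film: 21.000 Mbps × 960 s = 20160.0 Mb
gameplay capture: 13.200 Mbps × 1980 s = 26136.0 Mb
time-lapse clip: 32.000 Mbps × 551 s = 17632.0 Mb
Total: 97526.8 Mb = 12190.9 MB.
= 11.35 GiB.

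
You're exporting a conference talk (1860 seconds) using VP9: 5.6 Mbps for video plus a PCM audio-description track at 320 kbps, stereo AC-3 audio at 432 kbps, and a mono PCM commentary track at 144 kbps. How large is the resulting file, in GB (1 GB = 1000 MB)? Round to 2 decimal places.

1.51 GB

Audio total: 320 + 432 + 144 = 896 kbps = 0.896 Mbps.
Total bitrate: 5.6 + 0.896 = 6.496 Mbps.
Stream data: 6.496 Mbps × 1860 s = 12082.6 Mb.
12,083 Mb ÷ 8 = 1,510 MB → 1.510 GB.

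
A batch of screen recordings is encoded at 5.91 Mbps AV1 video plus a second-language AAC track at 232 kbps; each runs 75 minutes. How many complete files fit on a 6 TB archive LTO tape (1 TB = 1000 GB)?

75 min = 4500 s
Audio: 232 kbps = 0.232 Mbps.
Total bitrate: 6.142 Mbps.
Per item: 6.142 Mbps × 4500 s = 27,639 Mb = 3,455 MB.
Capacity: 6 TB = 48,000,000 Mb; 1736.68 items → 1736 complete.

1736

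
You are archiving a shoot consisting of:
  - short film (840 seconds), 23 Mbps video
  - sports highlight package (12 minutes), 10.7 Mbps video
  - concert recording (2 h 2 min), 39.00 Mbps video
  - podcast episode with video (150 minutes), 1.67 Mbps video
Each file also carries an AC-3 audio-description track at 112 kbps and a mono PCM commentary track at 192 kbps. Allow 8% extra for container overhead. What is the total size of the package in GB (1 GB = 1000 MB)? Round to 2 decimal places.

44.95 GB

Audio total: 112 + 192 = 304 kbps = 0.304 Mbps.
short film: 23.304 Mbps × 840 s × 1.08 = 21141.4 Mb
sports highlight package: 11.004 Mbps × 720 s × 1.08 = 8556.7 Mb
concert recording: 39.304 Mbps × 7320 s × 1.08 = 310721.7 Mb
podcast episode with video: 1.974 Mbps × 9000 s × 1.08 = 19187.3 Mb
Total: 359607.1 Mb = 44950.9 MB.
= 44.95 GB.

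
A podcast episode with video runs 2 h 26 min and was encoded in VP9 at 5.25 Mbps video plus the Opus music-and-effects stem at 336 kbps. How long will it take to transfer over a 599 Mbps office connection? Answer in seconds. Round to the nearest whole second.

82 seconds

2 h 26 min = 146 min = 8760 s
Audio: 336 kbps = 0.336 Mbps.
Total bitrate: 5.586 Mbps.
File: 5.586 Mbps × 8760 s = 48933.4 Mb.
At 599 Mbps: 48933.4 / 599 = 81.7 s ≈ 81.7 seconds.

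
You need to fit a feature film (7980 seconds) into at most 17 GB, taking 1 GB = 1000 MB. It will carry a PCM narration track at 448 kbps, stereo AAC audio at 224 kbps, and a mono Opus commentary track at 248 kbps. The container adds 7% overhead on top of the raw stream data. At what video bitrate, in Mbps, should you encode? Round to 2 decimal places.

Budget: 17 GB = 136000.0 Mb.
Stream payload after overhead: 136000.0 / 1.07 = 127102.8 Mb.
Total bitrate budget: 127102.8 Mb / 7980 s = 15.928 Mbps.
Audio total: 448 + 224 + 248 = 920 kbps = 0.920 Mbps.
Video: 15.928 − 0.920 = 15.008 Mbps.

15.01 Mbps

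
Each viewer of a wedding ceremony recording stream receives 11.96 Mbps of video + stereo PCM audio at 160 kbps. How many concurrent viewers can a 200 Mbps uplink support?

16

Audio: 160 kbps = 0.160 Mbps.
Per-viewer media rate: 12.120 Mbps.
200 Mbps = 200.0 Mbps; 200.0 / 12.120 = 16.50 → 16 viewers.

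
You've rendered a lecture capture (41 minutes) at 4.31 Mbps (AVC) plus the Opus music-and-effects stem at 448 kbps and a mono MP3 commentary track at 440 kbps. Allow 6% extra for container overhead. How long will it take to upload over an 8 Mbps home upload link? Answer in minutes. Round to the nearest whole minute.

28 minutes

41 min = 2460 s
Audio total: 448 + 440 = 888 kbps = 0.888 Mbps.
Total bitrate: 5.198 Mbps.
File: 5.198 Mbps × 2460 s = 12787.1 Mb.
With 6% container overhead: ×1.06. → 13554.3 Mb.
At 8 Mbps: 13554.3 / 8 = 1694.3 s ≈ 28.2 minutes.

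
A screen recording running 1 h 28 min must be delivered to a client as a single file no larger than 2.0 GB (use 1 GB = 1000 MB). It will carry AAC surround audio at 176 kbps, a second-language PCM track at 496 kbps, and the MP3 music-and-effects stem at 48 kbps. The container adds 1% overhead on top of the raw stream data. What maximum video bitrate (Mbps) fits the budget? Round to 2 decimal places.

Budget: 2.0 GB = 16000.0 Mb.
Stream payload after overhead: 16000.0 / 1.01 = 15841.6 Mb.
1 h 28 min = 88 min = 5280 s
Total bitrate budget: 15841.6 Mb / 5280 s = 3.000 Mbps.
Audio total: 176 + 496 + 48 = 720 kbps = 0.720 Mbps.
Video: 3.000 − 0.720 = 2.280 Mbps.

2.28 Mbps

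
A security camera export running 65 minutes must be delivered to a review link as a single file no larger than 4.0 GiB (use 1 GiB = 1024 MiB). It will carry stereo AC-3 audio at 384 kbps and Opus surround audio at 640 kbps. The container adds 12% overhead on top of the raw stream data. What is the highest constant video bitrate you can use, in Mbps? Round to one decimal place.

Budget: 4.0 GiB = 34359.7 Mb.
Stream payload after overhead: 34359.7 / 1.12 = 30678.3 Mb.
65 min = 3900 s
Total bitrate budget: 30678.3 Mb / 3900 s = 7.866 Mbps.
Audio total: 384 + 640 = 1024 kbps = 1.024 Mbps.
Video: 7.866 − 1.024 = 6.842 Mbps.

6.8 Mbps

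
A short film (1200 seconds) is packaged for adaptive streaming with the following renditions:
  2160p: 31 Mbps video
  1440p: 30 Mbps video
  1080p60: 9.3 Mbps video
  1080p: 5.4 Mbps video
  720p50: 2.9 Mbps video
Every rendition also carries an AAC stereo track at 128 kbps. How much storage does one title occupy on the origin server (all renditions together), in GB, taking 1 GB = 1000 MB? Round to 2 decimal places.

11.89 GB

Audio: 128 kbps = 0.128 Mbps.
Sum of rendition bitrates: (31+0.128) + (30+0.128) + (9.3+0.128) + (5.4+0.128) + (2.9+0.128) = 79.240 Mbps.
× 1200 s = 95,088 Mb = 11,886 MB = 11.89 GB.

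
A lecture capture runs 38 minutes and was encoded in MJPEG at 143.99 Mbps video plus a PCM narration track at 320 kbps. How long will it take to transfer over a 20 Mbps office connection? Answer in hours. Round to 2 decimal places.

38 min = 2280 s
Audio: 320 kbps = 0.320 Mbps.
Total bitrate: 144.310 Mbps.
File: 144.310 Mbps × 2280 s = 329026.8 Mb.
At 20 Mbps: 329026.8 / 20 = 16451.3 s ≈ 4.57 hours.

4.57 hours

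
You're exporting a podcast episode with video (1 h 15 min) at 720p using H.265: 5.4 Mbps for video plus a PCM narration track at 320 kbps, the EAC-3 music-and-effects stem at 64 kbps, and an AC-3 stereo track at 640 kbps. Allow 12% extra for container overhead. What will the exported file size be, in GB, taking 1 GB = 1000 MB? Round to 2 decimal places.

4.05 GB

1 h 15 min = 75 min = 4500 s
Audio total: 320 + 64 + 640 = 1024 kbps = 1.024 Mbps.
Total bitrate: 5.4 + 1.024 = 6.424 Mbps.
Stream data: 6.424 Mbps × 4500 s = 28908.0 Mb.
With 12% container overhead: ×1.12.
32,377 Mb ÷ 8 = 4,047 MB → 4.047 GB.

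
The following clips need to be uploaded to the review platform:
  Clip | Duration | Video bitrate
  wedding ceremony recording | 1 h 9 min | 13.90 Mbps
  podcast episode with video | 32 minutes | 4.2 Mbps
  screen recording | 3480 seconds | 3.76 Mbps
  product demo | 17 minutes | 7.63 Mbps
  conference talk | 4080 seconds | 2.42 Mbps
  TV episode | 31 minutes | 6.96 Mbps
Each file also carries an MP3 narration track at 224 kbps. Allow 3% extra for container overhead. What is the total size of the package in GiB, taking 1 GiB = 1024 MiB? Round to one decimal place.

13.5 GiB

Audio: 224 kbps = 0.224 Mbps.
wedding ceremony recording: 14.124 Mbps × 4140 s × 1.03 = 60227.6 Mb
podcast episode with video: 4.424 Mbps × 1920 s × 1.03 = 8748.9 Mb
screen recording: 3.984 Mbps × 3480 s × 1.03 = 14280.2 Mb
product demo: 7.854 Mbps × 1020 s × 1.03 = 8251.4 Mb
conference talk: 2.644 Mbps × 4080 s × 1.03 = 11111.1 Mb
TV episode: 7.184 Mbps × 1860 s × 1.03 = 13763.1 Mb
Total: 116382.4 Mb = 14547.8 MB.
= 13.55 GiB.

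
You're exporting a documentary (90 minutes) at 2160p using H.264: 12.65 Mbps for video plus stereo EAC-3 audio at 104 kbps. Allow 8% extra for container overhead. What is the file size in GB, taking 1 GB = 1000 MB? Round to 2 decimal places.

90 min = 5400 s
Audio: 104 kbps = 0.104 Mbps.
Total bitrate: 12.65 + 0.104 = 12.754 Mbps.
Stream data: 12.754 Mbps × 5400 s = 68871.6 Mb.
With 8% container overhead: ×1.08.
74,381 Mb ÷ 8 = 9,298 MB → 9.298 GB.

9.30 GB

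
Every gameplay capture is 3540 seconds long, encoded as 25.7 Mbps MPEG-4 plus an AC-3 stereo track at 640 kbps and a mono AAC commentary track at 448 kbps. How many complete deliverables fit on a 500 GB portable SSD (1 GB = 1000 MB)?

Audio total: 640 + 448 = 1088 kbps = 1.088 Mbps.
Total bitrate: 26.788 Mbps.
Per item: 26.788 Mbps × 3540 s = 94,830 Mb = 11,854 MB.
Capacity: 500 GB = 4,000,000 Mb; 42.18 items → 42 complete.

42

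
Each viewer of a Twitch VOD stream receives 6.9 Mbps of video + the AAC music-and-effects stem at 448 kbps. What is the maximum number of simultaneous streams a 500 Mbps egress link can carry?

Audio: 448 kbps = 0.448 Mbps.
Per-viewer media rate: 7.348 Mbps.
500 Mbps = 500.0 Mbps; 500.0 / 7.348 = 68.05 → 68 viewers.

68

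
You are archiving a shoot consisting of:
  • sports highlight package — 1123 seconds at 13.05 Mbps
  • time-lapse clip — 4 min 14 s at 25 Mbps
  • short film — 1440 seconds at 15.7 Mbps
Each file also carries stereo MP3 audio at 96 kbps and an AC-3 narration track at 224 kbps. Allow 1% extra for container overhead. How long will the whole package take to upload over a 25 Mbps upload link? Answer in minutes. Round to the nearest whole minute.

Audio total: 96 + 224 = 320 kbps = 0.320 Mbps.
sports highlight package: 13.370 Mbps × 1123 s × 1.01 = 15164.7 Mb
time-lapse clip: 25.320 Mbps × 254 s × 1.01 = 6495.6 Mb
short film: 16.020 Mbps × 1440 s × 1.01 = 23299.5 Mb
Total: 44959.7 Mb = 5620.0 MB.
At 25 Mbps: 44959.7 / 25 = 1798 s ≈ 30 minutes.

30 minutes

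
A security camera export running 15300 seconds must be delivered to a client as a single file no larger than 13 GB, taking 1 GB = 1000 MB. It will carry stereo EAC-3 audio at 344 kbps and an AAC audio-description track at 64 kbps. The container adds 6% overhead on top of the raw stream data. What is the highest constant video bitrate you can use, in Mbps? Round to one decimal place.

6.0 Mbps

Budget: 13 GB = 104000.0 Mb.
Stream payload after overhead: 104000.0 / 1.06 = 98113.2 Mb.
Total bitrate budget: 98113.2 Mb / 15300 s = 6.413 Mbps.
Audio total: 344 + 64 = 408 kbps = 0.408 Mbps.
Video: 6.413 − 0.408 = 6.005 Mbps.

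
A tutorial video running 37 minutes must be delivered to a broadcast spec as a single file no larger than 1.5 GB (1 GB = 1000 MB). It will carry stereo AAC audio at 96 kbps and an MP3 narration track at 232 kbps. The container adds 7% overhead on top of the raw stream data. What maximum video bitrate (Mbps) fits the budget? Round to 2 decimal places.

4.72 Mbps

Budget: 1.5 GB = 12000.0 Mb.
Stream payload after overhead: 12000.0 / 1.07 = 11215.0 Mb.
37 min = 2220 s
Total bitrate budget: 11215.0 Mb / 2220 s = 5.052 Mbps.
Audio total: 96 + 232 = 328 kbps = 0.328 Mbps.
Video: 5.052 − 0.328 = 4.724 Mbps.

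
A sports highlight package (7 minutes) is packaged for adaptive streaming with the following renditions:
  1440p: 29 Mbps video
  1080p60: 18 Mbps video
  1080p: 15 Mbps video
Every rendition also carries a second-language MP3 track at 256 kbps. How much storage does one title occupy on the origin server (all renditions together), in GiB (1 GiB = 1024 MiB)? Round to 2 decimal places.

3.07 GiB

7 min = 420 s
Audio: 256 kbps = 0.256 Mbps.
Sum of rendition bitrates: (29+0.256) + (18+0.256) + (15+0.256) = 62.768 Mbps.
× 420 s = 26,363 Mb = 3,295 MB = 3.069 GiB.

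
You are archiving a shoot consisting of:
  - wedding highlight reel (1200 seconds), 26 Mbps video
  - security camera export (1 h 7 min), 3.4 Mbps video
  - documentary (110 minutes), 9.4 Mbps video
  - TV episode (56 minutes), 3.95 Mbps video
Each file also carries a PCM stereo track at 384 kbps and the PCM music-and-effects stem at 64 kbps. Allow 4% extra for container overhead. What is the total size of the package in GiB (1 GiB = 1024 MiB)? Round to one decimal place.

Audio total: 384 + 64 = 448 kbps = 0.448 Mbps.
wedding highlight reel: 26.448 Mbps × 1200 s × 1.04 = 33007.1 Mb
security camera export: 3.848 Mbps × 4020 s × 1.04 = 16087.7 Mb
documentary: 9.848 Mbps × 6600 s × 1.04 = 67596.7 Mb
TV episode: 4.398 Mbps × 3360 s × 1.04 = 15368.4 Mb
Total: 132059.9 Mb = 16507.5 MB.
= 15.37 GiB.

15.4 GiB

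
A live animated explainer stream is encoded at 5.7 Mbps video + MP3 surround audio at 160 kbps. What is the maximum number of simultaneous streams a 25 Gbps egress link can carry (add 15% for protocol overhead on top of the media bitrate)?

Audio: 160 kbps = 0.160 Mbps.
Per-viewer media rate: 5.860 Mbps.
On the wire with 15% overhead: 6.739 Mbps.
25 Gbps = 25,000 Mbps; 25,000 / 6.739 = 3709.75 → 3709 viewers.

3709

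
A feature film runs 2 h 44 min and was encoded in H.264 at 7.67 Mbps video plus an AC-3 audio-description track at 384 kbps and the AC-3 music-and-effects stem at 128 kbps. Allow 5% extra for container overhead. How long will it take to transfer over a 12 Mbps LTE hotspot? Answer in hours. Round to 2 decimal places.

1.96 hours

2 h 44 min = 164 min = 9840 s
Audio total: 384 + 128 = 512 kbps = 0.512 Mbps.
Total bitrate: 8.182 Mbps.
File: 8.182 Mbps × 9840 s = 80510.9 Mb.
With 5% container overhead: ×1.05. → 84536.4 Mb.
At 12 Mbps: 84536.4 / 12 = 7044.7 s ≈ 1.96 hours.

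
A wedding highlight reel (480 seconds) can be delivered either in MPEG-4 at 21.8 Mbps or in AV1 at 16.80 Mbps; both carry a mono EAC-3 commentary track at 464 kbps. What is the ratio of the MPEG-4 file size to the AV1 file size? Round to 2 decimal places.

1.29

Audio: 464 kbps = 0.464 Mbps.
MPEG-4: 22.264 Mbps × 480 s = 10686.7 Mb = 1.244 GiB.
AV1: 17.264 Mbps × 480 s = 8286.7 Mb = 0.965 GiB.
Ratio: 1.244 / 0.965 = 1.290.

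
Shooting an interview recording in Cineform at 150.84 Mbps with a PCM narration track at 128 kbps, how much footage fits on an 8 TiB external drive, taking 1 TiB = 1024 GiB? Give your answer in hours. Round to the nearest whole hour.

129 hours

Audio: 128 kbps = 0.128 Mbps.
Total bitrate: 150.84 + 0.128 = 150.968 Mbps.
Capacity: 8 TiB = 70,368,744 Mb.
Recording time: 70,368,744 / 150.968 = 466,117 s ≈ 129 hours.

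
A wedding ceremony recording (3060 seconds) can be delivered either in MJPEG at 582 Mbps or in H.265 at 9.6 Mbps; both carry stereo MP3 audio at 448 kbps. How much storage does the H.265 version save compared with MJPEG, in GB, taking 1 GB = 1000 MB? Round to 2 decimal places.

218.94 GB

Audio: 448 kbps = 0.448 Mbps.
MJPEG: 582.448 Mbps × 3060 s = 1782290.9 Mb = 222.786 GB.
H.265: 10.048 Mbps × 3060 s = 30746.9 Mb = 3.843 GB.
Saving: 222.786 − 3.843 = 218.943 GB.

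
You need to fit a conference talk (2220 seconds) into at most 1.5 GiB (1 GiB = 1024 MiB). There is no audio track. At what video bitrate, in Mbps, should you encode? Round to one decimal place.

5.8 Mbps

Budget: 1.5 GiB = 12884.9 Mb.
Total bitrate budget: 12884.9 Mb / 2220 s = 5.804 Mbps.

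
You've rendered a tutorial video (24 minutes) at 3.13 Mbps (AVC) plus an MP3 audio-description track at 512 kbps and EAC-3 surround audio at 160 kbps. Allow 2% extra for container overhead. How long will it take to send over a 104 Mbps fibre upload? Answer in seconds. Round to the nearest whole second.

24 min = 1440 s
Audio total: 512 + 160 = 672 kbps = 0.672 Mbps.
Total bitrate: 3.802 Mbps.
File: 3.802 Mbps × 1440 s = 5474.9 Mb.
With 2% container overhead: ×1.02. → 5584.4 Mb.
At 104 Mbps: 5584.4 / 104 = 53.7 s ≈ 53.7 seconds.

54 seconds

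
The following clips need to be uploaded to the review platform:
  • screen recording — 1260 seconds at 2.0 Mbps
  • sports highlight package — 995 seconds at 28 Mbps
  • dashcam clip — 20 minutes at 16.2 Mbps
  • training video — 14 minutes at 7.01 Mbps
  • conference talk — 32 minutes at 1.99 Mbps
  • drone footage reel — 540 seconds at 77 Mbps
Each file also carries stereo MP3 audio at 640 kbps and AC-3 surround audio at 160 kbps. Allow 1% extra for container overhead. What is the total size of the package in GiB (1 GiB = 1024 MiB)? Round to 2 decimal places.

Audio total: 640 + 160 = 800 kbps = 0.800 Mbps.
screen recording: 2.800 Mbps × 1260 s × 1.01 = 3563.3 Mb
sports highlight package: 28.800 Mbps × 995 s × 1.01 = 28942.6 Mb
dashcam clip: 17.000 Mbps × 1200 s × 1.01 = 20604.0 Mb
training video: 7.810 Mbps × 840 s × 1.01 = 6626.0 Mb
conference talk: 2.790 Mbps × 1920 s × 1.01 = 5410.4 Mb
drone footage reel: 77.800 Mbps × 540 s × 1.01 = 42432.1 Mb
Total: 107578.3 Mb = 13447.3 MB.
= 12.52 GiB.

12.52 GiB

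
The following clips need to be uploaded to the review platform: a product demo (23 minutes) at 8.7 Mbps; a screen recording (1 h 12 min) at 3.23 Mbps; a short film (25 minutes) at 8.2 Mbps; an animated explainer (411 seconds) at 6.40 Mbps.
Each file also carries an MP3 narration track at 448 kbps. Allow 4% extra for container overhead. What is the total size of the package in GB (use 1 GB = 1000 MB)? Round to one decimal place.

5.8 GB

Audio: 448 kbps = 0.448 Mbps.
product demo: 9.148 Mbps × 1380 s × 1.04 = 13129.2 Mb
screen recording: 3.678 Mbps × 4320 s × 1.04 = 16524.5 Mb
short film: 8.648 Mbps × 1500 s × 1.04 = 13490.9 Mb
animated explainer: 6.848 Mbps × 411 s × 1.04 = 2927.1 Mb
Total: 46071.7 Mb = 5759.0 MB.
= 5.759 GB.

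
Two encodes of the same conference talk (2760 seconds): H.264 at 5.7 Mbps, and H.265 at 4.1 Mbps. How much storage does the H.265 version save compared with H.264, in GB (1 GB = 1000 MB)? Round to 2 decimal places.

H.264: 5.700 Mbps × 2760 s = 15732.0 Mb = 1.966 GB.
H.265: 4.100 Mbps × 2760 s = 11316.0 Mb = 1.415 GB.
Saving: 1.966 − 1.415 = 0.552 GB.

0.55 GB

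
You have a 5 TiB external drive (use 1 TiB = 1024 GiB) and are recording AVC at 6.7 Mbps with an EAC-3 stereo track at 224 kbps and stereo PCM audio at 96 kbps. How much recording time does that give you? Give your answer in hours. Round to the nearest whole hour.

1740 hours

Audio total: 224 + 96 = 320 kbps = 0.320 Mbps.
Total bitrate: 6.7 + 0.320 = 7.020 Mbps.
Capacity: 5 TiB = 43,980,465 Mb.
Recording time: 43,980,465 / 7.020 = 6,265,024 s ≈ 1,740 hours.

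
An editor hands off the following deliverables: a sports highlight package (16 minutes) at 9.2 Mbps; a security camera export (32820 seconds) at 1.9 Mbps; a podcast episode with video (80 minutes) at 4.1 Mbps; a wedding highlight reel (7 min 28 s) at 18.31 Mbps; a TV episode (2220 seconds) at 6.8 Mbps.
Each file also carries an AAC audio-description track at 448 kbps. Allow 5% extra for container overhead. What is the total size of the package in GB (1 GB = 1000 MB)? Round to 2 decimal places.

Audio: 448 kbps = 0.448 Mbps.
sports highlight package: 9.648 Mbps × 960 s × 1.05 = 9725.2 Mb
security camera export: 2.348 Mbps × 32820 s × 1.05 = 80914.4 Mb
podcast episode with video: 4.548 Mbps × 4800 s × 1.05 = 22921.9 Mb
wedding highlight reel: 18.758 Mbps × 448 s × 1.05 = 8823.8 Mb
TV episode: 7.248 Mbps × 2220 s × 1.05 = 16895.1 Mb
Total: 139280.4 Mb = 17410.0 MB.
= 17.41 GB.

17.41 GB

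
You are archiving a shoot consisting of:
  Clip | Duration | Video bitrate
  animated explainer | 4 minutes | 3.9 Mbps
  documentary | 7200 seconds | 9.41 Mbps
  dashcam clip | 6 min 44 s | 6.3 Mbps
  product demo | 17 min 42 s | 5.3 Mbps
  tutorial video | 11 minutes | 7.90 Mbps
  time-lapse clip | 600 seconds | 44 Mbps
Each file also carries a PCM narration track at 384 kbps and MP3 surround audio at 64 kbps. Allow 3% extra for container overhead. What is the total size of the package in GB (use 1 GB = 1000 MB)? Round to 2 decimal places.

Audio total: 384 + 64 = 448 kbps = 0.448 Mbps.
animated explainer: 4.348 Mbps × 240 s × 1.03 = 1074.8 Mb
documentary: 9.858 Mbps × 7200 s × 1.03 = 73106.9 Mb
dashcam clip: 6.748 Mbps × 404 s × 1.03 = 2808.0 Mb
product demo: 5.748 Mbps × 1062 s × 1.03 = 6287.5 Mb
tutorial video: 8.348 Mbps × 660 s × 1.03 = 5675.0 Mb
time-lapse clip: 44.448 Mbps × 600 s × 1.03 = 27468.9 Mb
Total: 116421.1 Mb = 14552.6 MB.
= 14.55 GB.

14.55 GB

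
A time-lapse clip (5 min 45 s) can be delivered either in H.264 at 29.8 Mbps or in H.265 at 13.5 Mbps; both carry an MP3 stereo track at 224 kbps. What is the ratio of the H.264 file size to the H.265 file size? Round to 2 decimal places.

5 min 45 s = 345 s
Audio: 224 kbps = 0.224 Mbps.
H.264: 30.024 Mbps × 345 s = 10358.3 Mb = 1.295 GB.
H.265: 13.724 Mbps × 345 s = 4734.8 Mb = 0.592 GB.
Ratio: 1.295 / 0.592 = 2.188.

2.19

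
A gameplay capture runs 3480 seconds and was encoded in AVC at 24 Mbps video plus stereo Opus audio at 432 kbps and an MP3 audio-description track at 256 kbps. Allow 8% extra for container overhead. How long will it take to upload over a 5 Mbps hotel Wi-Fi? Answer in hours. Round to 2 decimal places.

5.15 hours

Audio total: 432 + 256 = 688 kbps = 0.688 Mbps.
Total bitrate: 24.688 Mbps.
File: 24.688 Mbps × 3480 s = 85914.2 Mb.
With 8% container overhead: ×1.08. → 92787.4 Mb.
At 5 Mbps: 92787.4 / 5 = 18557.5 s ≈ 5.15 hours.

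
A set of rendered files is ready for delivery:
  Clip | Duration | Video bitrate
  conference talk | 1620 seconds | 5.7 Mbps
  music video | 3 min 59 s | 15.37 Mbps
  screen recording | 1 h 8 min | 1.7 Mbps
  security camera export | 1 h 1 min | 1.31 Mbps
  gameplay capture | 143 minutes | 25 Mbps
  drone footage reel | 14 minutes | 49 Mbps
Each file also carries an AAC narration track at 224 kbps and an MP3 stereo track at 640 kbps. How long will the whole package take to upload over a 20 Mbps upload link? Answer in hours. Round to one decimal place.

4.1 hours

Audio total: 224 + 640 = 864 kbps = 0.864 Mbps.
conference talk: 6.564 Mbps × 1620 s = 10633.7 Mb
music video: 16.234 Mbps × 239 s = 3879.9 Mb
screen recording: 2.564 Mbps × 4080 s = 10461.1 Mb
security camera export: 2.174 Mbps × 3660 s = 7956.8 Mb
gameplay capture: 25.864 Mbps × 8580 s = 221913.1 Mb
drone footage reel: 49.864 Mbps × 840 s = 41885.8 Mb
Total: 296730.4 Mb = 37091.3 MB.
At 20 Mbps: 296730.4 / 20 = 14837 s ≈ 4.12 hours.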